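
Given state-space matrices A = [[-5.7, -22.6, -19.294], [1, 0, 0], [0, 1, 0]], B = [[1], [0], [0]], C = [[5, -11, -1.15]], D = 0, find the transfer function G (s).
G(s) = C(sI - A)⁻¹B + D.
Characteristic polynomial det(sI - A) = s^3 + 5.7*s^2 + 22.6*s + 19.294.
Numerator from C·adj(sI-A)·B + D·det(sI-A) = 5*s^2 - 11*s - 1.15.
G(s) = (5*s^2 - 11*s - 1.15)/(s^3 + 5.7*s^2 + 22.6*s + 19.294)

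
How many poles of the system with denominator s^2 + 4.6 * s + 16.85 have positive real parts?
Poles: -2.3 + 3.4j, -2.3 - 3.4j. RHP poles (Re>0): 0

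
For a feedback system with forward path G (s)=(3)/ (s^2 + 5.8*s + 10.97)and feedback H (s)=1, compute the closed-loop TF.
Closed-loop T = G/(1+GH).
Numerator: G_num * H_den = 3.
Denominator: G_den * H_den + G_num * H_num = (s^2 + 5.8*s + 10.97) + (3) = s^2 + 5.8*s + 13.97.
T(s) = (3)/(s^2 + 5.8*s + 13.97)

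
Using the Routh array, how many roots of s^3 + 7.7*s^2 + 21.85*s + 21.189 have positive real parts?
Routh array:
s^3: [1, 21.85]; s^2: [7.7, 21.189]; s^1: [19.0982]; s^0: [21.189]
First column: [1, 7.7, 19.0982, 21.189]. Sign changes = RHP roots = 0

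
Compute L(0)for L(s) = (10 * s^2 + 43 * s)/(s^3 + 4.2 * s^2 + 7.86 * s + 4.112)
DC gain = L(0) = num(0)/den(0) = 0/4.112 = 0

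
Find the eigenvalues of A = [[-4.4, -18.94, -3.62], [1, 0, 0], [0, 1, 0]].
Eigenvalues solve det(λI - A) = 0.
Characteristic polynomial: λ^3 + 4.4*λ^2 + 18.94*λ + 3.62 = 0.
Factor: (λ + 0.2)(λ^2 + 4.2*λ + 18.1) = 0.
Roots: -0.2, -2.1 + 3.7j, -2.1 - 3.7j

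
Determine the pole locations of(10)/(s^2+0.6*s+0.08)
Set denominator = 0: s^2 + 0.6*s + 0.08 = (s + 0.4)(s + 0.2) = 0 → Poles: -0.2, -0.4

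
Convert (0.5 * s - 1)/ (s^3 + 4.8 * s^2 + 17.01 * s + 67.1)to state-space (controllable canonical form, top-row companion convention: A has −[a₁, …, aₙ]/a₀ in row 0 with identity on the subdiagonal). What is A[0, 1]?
Reachable canonical form for den = s^3 + 4.8*s^2 + 17.01*s + 67.1: top row of A = -[a₁,a₂,...,aₙ]/a₀, ones on the subdiagonal, zeros elsewhere.
A = [[-4.8, -17.01, -67.1], [1, 0, 0], [0, 1, 0]].
A[0,1] = -17.01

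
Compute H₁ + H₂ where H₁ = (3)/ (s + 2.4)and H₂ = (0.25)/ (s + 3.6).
Parallel: H = H₁ + H₂ = (n₁·d₂ + n₂·d₁)/(d₁·d₂).
n₁·d₂ = 3*s + 10.8. n₂·d₁ = 0.25*s + 0.6. Sum = 3.25*s + 11.4. d₁·d₂ = s^2 + 6*s + 8.64.
H(s) = (3.25*s + 11.4)/(s^2 + 6*s + 8.64)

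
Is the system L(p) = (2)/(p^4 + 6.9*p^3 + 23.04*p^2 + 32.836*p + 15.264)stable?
Denominator: p^4 + 6.9*p^3 + 23.04*p^2 + 32.836*p + 15.264 = (p + 1.6)(p + 0.9)(p^2 + 4.4*p + 10.6). Poles: -0.9, -1.6, -2.2 + 2.4j, -2.2 - 2.4j. All Re(p)<0: Yes (stable)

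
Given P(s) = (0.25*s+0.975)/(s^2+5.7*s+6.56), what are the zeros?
Set numerator = 0: 0.25*s + 0.975 = 0 → Zeros: -3.9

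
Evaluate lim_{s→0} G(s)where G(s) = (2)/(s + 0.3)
DC gain = G(0) = num(0)/den(0) = 2/0.3 = 6.667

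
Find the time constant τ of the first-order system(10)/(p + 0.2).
First-order system: τ = -1/pole. Pole = -0.2. τ = -1/(-0.2) = 5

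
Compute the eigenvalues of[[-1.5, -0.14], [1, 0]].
Eigenvalues solve det(λI - A) = 0.
Characteristic polynomial: λ^2 + 1.5*λ + 0.14 = 0.
Factor: (λ + 0.1)(λ + 1.4) = 0.
Roots: -0.1, -1.4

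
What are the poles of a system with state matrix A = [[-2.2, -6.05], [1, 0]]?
Eigenvalues solve det(λI - A) = 0.
Characteristic polynomial: λ^2 + 2.2*λ + 6.05 = 0.
Roots: -1.1 + 2.2j, -1.1 - 2.2j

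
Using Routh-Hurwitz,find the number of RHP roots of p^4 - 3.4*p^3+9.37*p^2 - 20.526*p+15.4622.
Routh array:
p^4: [1, 9.37, 15.4622]; p^3: [-3.4, -20.526]; p^2: [3.33294, 15.4622]; p^1: [-4.7527]; p^0: [15.4622]
First column: [1, -3.4, 3.33294, -4.7527, 15.4622]. Sign changes = RHP roots = 4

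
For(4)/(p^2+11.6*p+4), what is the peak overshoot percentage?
Standard form: ωn²/(p²+2ζωn·p+ωn²) → ωn = 2, ζ = 2.9.
ζ ≥ 1, so the response is non-oscillatory: peak overshoot = 0%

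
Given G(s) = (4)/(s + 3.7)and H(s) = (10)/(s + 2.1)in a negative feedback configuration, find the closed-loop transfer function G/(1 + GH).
Closed-loop T = G/(1+GH).
Numerator: G_num * H_den = 4*s + 8.4.
Denominator: G_den * H_den + G_num * H_num = (s^2 + 5.8*s + 7.77) + (40) = s^2 + 5.8*s + 47.77.
T(s) = (4*s + 8.4)/(s^2 + 5.8*s + 47.77)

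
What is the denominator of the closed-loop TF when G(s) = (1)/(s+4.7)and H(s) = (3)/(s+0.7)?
Characteristic poly = G_den * H_den + G_num * H_num = (s^2 + 5.4*s + 3.29) + (3) = s^2 + 5.4*s + 6.29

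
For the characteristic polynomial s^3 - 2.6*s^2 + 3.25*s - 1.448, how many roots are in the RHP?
s^3 - 2.6*s^2 + 3.25*s - 1.448 = (s - 0.8)(s^2 - 1.8*s + 1.81). Poles: 0.8, 0.9 + 1j, 0.9 - 1j. RHP poles (Re>0): 3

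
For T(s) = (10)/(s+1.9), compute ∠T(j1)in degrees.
Substitute s = j*1: T(j1) = 4.12148 - 2.1692j.
∠T(j1) = atan2(Im, Re) = atan2(-2.1692, 4.12148) = -27.76°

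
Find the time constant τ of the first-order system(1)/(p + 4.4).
First-order system: τ = -1/pole. Pole = -4.4. τ = -1/(-4.4) = 0.2273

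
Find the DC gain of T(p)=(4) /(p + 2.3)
DC gain = T(0) = num(0)/den(0) = 4/2.3 = 1.739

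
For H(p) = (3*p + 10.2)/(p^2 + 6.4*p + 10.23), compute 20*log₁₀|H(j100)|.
Substitute p = j*100: H(j100) = 0.000899199 - 0.0299731j.
|H(j100)| = sqrt(Re² + Im²) = 0.02999.
20*log₁₀(0.02999) = -30.46 dB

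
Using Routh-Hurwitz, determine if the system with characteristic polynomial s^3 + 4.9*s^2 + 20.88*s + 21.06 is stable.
Routh array:
s^3: [1, 20.88]; s^2: [4.9, 21.06]; s^1: [16.582]; s^0: [21.06]
First column: [1, 4.9, 16.582, 21.06]. Sign changes = 0.
Yes, stable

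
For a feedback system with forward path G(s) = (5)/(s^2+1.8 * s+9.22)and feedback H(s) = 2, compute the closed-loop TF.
Closed-loop T = G/(1+GH).
Numerator: G_num * H_den = 5.
Denominator: G_den * H_den + G_num * H_num = (s^2 + 1.8*s + 9.22) + (10) = s^2 + 1.8*s + 19.22.
T(s) = (5)/(s^2 + 1.8*s + 19.22)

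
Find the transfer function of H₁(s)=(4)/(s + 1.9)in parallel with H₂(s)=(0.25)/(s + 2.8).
Parallel: H = H₁ + H₂ = (n₁·d₂ + n₂·d₁)/(d₁·d₂).
n₁·d₂ = 4*s + 11.2. n₂·d₁ = 0.25*s + 0.475. Sum = 4.25*s + 11.675. d₁·d₂ = s^2 + 4.7*s + 5.32.
H(s) = (4.25*s + 11.675)/(s^2 + 4.7*s + 5.32)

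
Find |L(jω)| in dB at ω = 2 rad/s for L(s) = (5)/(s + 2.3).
Substitute s = j*2: L(j2) = 1.23789 - 1.07643j.
|L(j2)| = sqrt(Re² + Im²) = 1.64.
20*log₁₀(1.64) = 4.30 dB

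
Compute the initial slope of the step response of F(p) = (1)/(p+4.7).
IVT: y'(0⁺) = lim_{p→∞} p²·Y(p) = lim_{p→∞} p·F(p).
deg(num) = 0, deg(den) = 1, relative degree = 1, so p·F(p) → (leading num)/(leading den) = 1/1 = 1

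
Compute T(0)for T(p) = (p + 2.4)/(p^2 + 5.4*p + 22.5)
DC gain = T(0) = num(0)/den(0) = 2.4/22.5 = 0.1067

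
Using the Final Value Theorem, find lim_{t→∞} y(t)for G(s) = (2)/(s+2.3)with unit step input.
FVT: lim_{t→∞} y(t) = lim_{s→0} s*Y(s) where Y(s) = G(s)/s.
= lim_{s→0} G(s) = G(0) = num(0)/den(0) = 2/2.3 = 0.8696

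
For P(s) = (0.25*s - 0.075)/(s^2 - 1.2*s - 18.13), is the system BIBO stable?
Denominator: s^2 - 1.2*s - 18.13 = (s - 4.9)(s + 3.7). Poles: -3.7, 4.9. All Re(p)<0: No (unstable)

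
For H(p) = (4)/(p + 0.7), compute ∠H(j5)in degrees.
Substitute p = j*5: H(j5) = 0.109847 - 0.784621j.
∠H(j5) = atan2(Im, Re) = atan2(-0.784621, 0.109847) = -82.03°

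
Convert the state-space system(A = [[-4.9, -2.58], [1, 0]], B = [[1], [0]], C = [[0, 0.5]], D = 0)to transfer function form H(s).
H(s) = C(sI - A)⁻¹B + D.
Characteristic polynomial det(sI - A) = s^2 + 4.9*s + 2.58.
Numerator from C·adj(sI-A)·B + D·det(sI-A) = 0.5.
H(s) = (0.5)/(s^2 + 4.9*s + 2.58)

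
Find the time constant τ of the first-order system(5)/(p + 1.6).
First-order system: τ = -1/pole. Pole = -1.6. τ = -1/(-1.6) = 0.625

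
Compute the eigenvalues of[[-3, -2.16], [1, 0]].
Eigenvalues solve det(λI - A) = 0.
Characteristic polynomial: λ^2 + 3*λ + 2.16 = 0.
Factor: (λ + 1.8)(λ + 1.2) = 0.
Roots: -1.2, -1.8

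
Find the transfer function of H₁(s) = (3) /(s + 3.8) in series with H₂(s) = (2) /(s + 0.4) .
Series: H = H₁ · H₂ = (n₁·n₂)/(d₁·d₂).
Num: n₁·n₂ = 6. Den: d₁·d₂ = s^2 + 4.2*s + 1.52.
H(s) = (6)/(s^2 + 4.2*s + 1.52)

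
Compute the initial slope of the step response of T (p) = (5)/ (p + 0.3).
IVT: y'(0⁺) = lim_{p→∞} p²·Y(p) = lim_{p→∞} p·T(p).
deg(num) = 0, deg(den) = 1, relative degree = 1, so p·T(p) → (leading num)/(leading den) = 5/1 = 5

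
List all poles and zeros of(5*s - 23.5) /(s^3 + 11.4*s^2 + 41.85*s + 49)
Set denominator = 0: s^3 + 11.4*s^2 + 41.85*s + 49 = (s + 4)(s + 4.9)(s + 2.5) = 0 → Poles: -2.5, -4, -4.9
Set numerator = 0: 5*s - 23.5 = 0 → Zeros: 4.7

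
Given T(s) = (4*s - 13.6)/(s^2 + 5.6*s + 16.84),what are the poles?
Set denominator = 0: s^2 + 5.6*s + 16.84 = 0 → Poles: -2.8 + 3j, -2.8 - 3j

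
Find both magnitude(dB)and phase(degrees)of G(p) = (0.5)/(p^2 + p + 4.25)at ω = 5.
Substitute p = j*5: G(j5) = -0.022774 - 0.00548772j.
|G| = 20*log₁₀(sqrt(Re²+Im²)) = -32.61 dB.
∠G = atan2(Im, Re) = -166.45°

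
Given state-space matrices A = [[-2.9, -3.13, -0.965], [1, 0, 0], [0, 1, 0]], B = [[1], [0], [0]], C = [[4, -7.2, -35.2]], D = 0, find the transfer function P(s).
P(s) = C(sI - A)⁻¹B + D.
Characteristic polynomial det(sI - A) = s^3 + 2.9*s^2 + 3.13*s + 0.965.
Numerator from C·adj(sI-A)·B + D·det(sI-A) = 4*s^2 - 7.2*s - 35.2.
P(s) = (4*s^2 - 7.2*s - 35.2)/(s^3 + 2.9*s^2 + 3.13*s + 0.965)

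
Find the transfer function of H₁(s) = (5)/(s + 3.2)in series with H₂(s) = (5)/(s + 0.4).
Series: H = H₁ · H₂ = (n₁·n₂)/(d₁·d₂).
Num: n₁·n₂ = 25. Den: d₁·d₂ = s^2 + 3.6*s + 1.28.
H(s) = (25)/(s^2 + 3.6*s + 1.28)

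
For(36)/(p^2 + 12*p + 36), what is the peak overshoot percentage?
Standard form: ωn²/(p²+2ζωn·p+ωn²) → ωn = 6, ζ = 1.
ζ ≥ 1, so the response is non-oscillatory: peak overshoot = 0%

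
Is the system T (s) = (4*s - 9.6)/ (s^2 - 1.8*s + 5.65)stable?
Denominator: s^2 - 1.8*s + 5.65. Poles: 0.9 + 2.2j, 0.9 - 2.2j. All Re(p)<0: No (unstable)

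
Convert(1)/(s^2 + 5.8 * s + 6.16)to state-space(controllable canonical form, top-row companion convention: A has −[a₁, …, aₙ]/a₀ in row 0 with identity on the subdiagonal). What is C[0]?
Reachable canonical form: C = numerator coefficients (right-aligned, zero-padded to length n).
num = 1, C = [[0, 1]].
C[0] = 0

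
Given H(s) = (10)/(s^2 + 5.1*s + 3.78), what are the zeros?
Numerator is a nonzero constant (10) → Zeros: none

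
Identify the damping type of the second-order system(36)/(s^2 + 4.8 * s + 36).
Standard form: ωn²/(s²+2ζωn·s+ωn²) gives ωn=6, ζ=0.4.
Underdamped (ζ = 0.4 < 1)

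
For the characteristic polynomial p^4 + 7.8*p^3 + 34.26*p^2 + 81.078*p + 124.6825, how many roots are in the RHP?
p^4 + 7.8*p^3 + 34.26*p^2 + 81.078*p + 124.6825 = (p^2 + 2*p + 9.41)(p^2 + 5.8*p + 13.25). Poles: -1 + 2.9j, -1 - 2.9j, -2.9 + 2.2j, -2.9 - 2.2j. RHP poles (Re>0): 0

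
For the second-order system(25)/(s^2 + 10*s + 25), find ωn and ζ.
Standard form: ωn²/(s²+2ζωn·s+ωn²).
const=25=ωn² → ωn=5, s coeff=10=2ζωn → ζ=1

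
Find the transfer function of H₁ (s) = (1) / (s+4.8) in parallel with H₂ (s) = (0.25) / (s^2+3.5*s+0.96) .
Parallel: H = H₁ + H₂ = (n₁·d₂ + n₂·d₁)/(d₁·d₂).
n₁·d₂ = s^2 + 3.5*s + 0.96. n₂·d₁ = 0.25*s + 1.2. Sum = s^2 + 3.75*s + 2.16. d₁·d₂ = s^3 + 8.3*s^2 + 17.76*s + 4.608.
H(s) = (s^2 + 3.75*s + 2.16)/(s^3 + 8.3*s^2 + 17.76*s + 4.608)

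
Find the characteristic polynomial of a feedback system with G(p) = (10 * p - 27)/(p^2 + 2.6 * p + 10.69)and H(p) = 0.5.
Characteristic poly = G_den * H_den + G_num * H_num = (p^2 + 2.6*p + 10.69) + (5*p - 13.5) = p^2 + 7.6*p - 2.81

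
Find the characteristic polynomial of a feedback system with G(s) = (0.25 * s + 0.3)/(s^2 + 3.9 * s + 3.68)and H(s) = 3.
Characteristic poly = G_den * H_den + G_num * H_num = (s^2 + 3.9*s + 3.68) + (0.75*s + 0.9) = s^2 + 4.65*s + 4.58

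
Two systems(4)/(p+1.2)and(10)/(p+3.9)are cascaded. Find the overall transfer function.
Series: H = H₁ · H₂ = (n₁·n₂)/(d₁·d₂).
Num: n₁·n₂ = 40. Den: d₁·d₂ = p^2 + 5.1*p + 4.68.
H(p) = (40)/(p^2 + 5.1*p + 4.68)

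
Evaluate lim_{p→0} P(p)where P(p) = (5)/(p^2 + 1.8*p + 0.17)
DC gain = P(0) = num(0)/den(0) = 5/0.17 = 29.41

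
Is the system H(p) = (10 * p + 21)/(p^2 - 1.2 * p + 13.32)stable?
Denominator: p^2 - 1.2*p + 13.32. Poles: 0.6 + 3.6j, 0.6 - 3.6j. All Re(p)<0: No (unstable)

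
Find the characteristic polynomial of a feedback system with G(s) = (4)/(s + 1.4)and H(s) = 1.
Characteristic poly = G_den * H_den + G_num * H_num = (s + 1.4) + (4) = s + 5.4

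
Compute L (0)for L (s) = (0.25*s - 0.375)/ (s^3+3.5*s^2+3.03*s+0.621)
DC gain = L(0) = num(0)/den(0) = -0.375/0.621 = -0.6039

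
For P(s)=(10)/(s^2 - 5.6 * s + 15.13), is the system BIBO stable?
Denominator: s^2 - 5.6*s + 15.13. Poles: 2.8 + 2.7j, 2.8 - 2.7j. All Re(p)<0: No (unstable)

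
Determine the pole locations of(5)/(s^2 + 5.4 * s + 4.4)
Set denominator = 0: s^2 + 5.4*s + 4.4 = (s + 1)(s + 4.4) = 0 → Poles: -1, -4.4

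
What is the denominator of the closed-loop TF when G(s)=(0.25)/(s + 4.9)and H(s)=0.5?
Characteristic poly = G_den * H_den + G_num * H_num = (s + 4.9) + (0.125) = s + 5.025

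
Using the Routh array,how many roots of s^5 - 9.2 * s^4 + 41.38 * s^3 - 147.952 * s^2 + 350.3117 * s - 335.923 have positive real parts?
Routh array:
s^5: [1, 41.38, 350.3117]; s^4: [-9.2, -147.952, -335.923]; s^3: [25.2983, 313.798]; s^2: [-33.8357, -335.923]; s^1: [62.6354]; s^0: [-335.923]
First column: [1, -9.2, 25.2983, -33.8357, 62.6354, -335.923]. Sign changes = RHP roots = 5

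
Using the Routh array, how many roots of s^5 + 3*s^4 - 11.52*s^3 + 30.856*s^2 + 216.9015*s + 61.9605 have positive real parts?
Routh array:
s^5: [1, -11.52, 216.9015]; s^4: [3, 30.856, 61.9605]; s^3: [-21.8053, 196.248]; s^2: [57.856, 61.9605]; s^1: [219.6]; s^0: [61.9605]
First column: [1, 3, -21.8053, 57.856, 219.6, 61.9605]. Sign changes = RHP roots = 2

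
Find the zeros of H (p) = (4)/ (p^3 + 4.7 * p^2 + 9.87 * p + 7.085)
Numerator is a nonzero constant (4) → Zeros: none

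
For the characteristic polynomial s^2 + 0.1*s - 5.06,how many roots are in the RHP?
s^2 + 0.1*s - 5.06 = (s - 2.2)(s + 2.3). Poles: -2.3, 2.2. RHP poles (Re>0): 1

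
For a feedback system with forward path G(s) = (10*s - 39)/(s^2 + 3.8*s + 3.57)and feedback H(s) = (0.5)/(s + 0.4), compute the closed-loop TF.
Closed-loop T = G/(1+GH).
Numerator: G_num * H_den = 10*s^2 - 35*s - 15.6.
Denominator: G_den * H_den + G_num * H_num = (s^3 + 4.2*s^2 + 5.09*s + 1.428) + (5*s - 19.5) = s^3 + 4.2*s^2 + 10.09*s - 18.072.
T(s) = (10*s^2 - 35*s - 15.6)/(s^3 + 4.2*s^2 + 10.09*s - 18.072)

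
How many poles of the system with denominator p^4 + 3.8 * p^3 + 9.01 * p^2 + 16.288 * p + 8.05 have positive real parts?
p^4 + 3.8*p^3 + 9.01*p^2 + 16.288*p + 8.05 = (p + 2.3)(p + 0.7)(p^2 + 0.8*p + 5). Poles: -0.4 + 2.2j, -0.4 - 2.2j, -0.7, -2.3. RHP poles (Re>0): 0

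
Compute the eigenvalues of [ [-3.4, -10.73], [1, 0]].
Eigenvalues solve det(λI - A) = 0.
Characteristic polynomial: λ^2 + 3.4*λ + 10.73 = 0.
Roots: -1.7 + 2.8j, -1.7 - 2.8j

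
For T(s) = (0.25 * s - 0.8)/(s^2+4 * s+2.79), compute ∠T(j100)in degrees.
Substitute s = j*100: T(j100) = 0.00017979 - 0.0024935j.
∠T(j100) = atan2(Im, Re) = atan2(-0.0024935, 0.00017979) = -85.88°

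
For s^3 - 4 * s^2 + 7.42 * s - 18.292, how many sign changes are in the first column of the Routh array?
Routh array:
s^3: [1, 7.42]; s^2: [-4, -18.292]; s^1: [2.847]; s^0: [-18.292]
First column: [1, -4, 2.847, -18.292]. Sign changes = 3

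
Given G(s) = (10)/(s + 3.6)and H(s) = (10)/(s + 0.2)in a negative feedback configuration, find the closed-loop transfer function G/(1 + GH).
Closed-loop T = G/(1+GH).
Numerator: G_num * H_den = 10*s + 2.
Denominator: G_den * H_den + G_num * H_num = (s^2 + 3.8*s + 0.72) + (100) = s^2 + 3.8*s + 100.72.
T(s) = (10*s + 2)/(s^2 + 3.8*s + 100.72)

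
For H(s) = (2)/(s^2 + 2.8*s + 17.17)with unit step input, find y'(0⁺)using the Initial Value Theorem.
IVT: y'(0⁺) = lim_{s→∞} s²·Y(s) = lim_{s→∞} s·H(s).
deg(num) = 0, deg(den) = 2, relative degree = 2 ≥ 2, so s·H(s) → 0. Initial slope = 0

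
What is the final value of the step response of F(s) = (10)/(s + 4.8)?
FVT: lim_{t→∞} y(t) = lim_{s→0} s*Y(s) where Y(s) = F(s)/s.
= lim_{s→0} F(s) = F(0) = num(0)/den(0) = 10/4.8 = 2.083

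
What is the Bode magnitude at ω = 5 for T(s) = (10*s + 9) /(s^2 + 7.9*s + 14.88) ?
Substitute s = j*5: T(j5) = 1.13307 - 0.518144j.
|T(j5)| = sqrt(Re² + Im²) = 1.246.
20*log₁₀(1.246) = 1.91 dB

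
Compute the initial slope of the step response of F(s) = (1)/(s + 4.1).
IVT: y'(0⁺) = lim_{s→∞} s²·Y(s) = lim_{s→∞} s·F(s).
deg(num) = 0, deg(den) = 1, relative degree = 1, so s·F(s) → (leading num)/(leading den) = 1/1 = 1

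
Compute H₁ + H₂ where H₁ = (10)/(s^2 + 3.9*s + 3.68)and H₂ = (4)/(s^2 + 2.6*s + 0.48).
Parallel: H = H₁ + H₂ = (n₁·d₂ + n₂·d₁)/(d₁·d₂).
n₁·d₂ = 10*s^2 + 26*s + 4.8. n₂·d₁ = 4*s^2 + 15.6*s + 14.72. Sum = 14*s^2 + 41.6*s + 19.52. d₁·d₂ = s^4 + 6.5*s^3 + 14.3*s^2 + 11.44*s + 1.7664.
H(s) = (14*s^2 + 41.6*s + 19.52)/(s^4 + 6.5*s^3 + 14.3*s^2 + 11.44*s + 1.7664)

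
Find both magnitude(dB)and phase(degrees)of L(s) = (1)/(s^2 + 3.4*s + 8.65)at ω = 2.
Substitute s = j*2: L(j2) = 0.0685209 - 0.100203j.
|L| = 20*log₁₀(sqrt(Re²+Im²)) = -18.32 dB.
∠L = atan2(Im, Re) = -55.63°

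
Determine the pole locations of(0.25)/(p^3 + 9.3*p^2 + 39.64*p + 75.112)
Set denominator = 0: p^3 + 9.3*p^2 + 39.64*p + 75.112 = (p + 4.1)(p^2 + 5.2*p + 18.32) = 0 → Poles: -2.6 + 3.4j, -2.6 - 3.4j, -4.1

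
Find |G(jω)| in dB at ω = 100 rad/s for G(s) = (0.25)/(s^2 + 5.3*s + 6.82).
Substitute s = j*100: G(j100) = -2.49469e-05 - 1.32309e-06j.
|G(j100)| = sqrt(Re² + Im²) = 2.498e-05.
20*log₁₀(2.498e-05) = -92.05 dB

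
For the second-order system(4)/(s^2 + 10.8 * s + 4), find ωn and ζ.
Standard form: ωn²/(s²+2ζωn·s+ωn²).
const=4=ωn² → ωn=2, s coeff=10.8=2ζωn → ζ=2.7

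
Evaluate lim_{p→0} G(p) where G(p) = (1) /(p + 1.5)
DC gain = G(0) = num(0)/den(0) = 1/1.5 = 0.6667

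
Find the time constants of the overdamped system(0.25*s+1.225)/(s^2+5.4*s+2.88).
Overdamped: real poles at -0.6, -4.8. τ = -1/pole → τ₁ = 1.667, τ₂ = 0.2083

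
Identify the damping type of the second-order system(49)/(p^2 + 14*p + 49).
Standard form: ωn²/(p²+2ζωn·p+ωn²) gives ωn=7, ζ=1.
Critically damped (ζ = 1)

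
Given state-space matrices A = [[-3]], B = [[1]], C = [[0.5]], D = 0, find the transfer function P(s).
P(s) = C(sI - A)⁻¹B + D.
Characteristic polynomial det(sI - A) = s + 3.
Numerator from C·adj(sI-A)·B + D·det(sI-A) = 0.5.
P(s) = (0.5)/(s + 3)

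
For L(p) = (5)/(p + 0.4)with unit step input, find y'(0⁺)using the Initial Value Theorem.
IVT: y'(0⁺) = lim_{p→∞} p²·Y(p) = lim_{p→∞} p·L(p).
deg(num) = 0, deg(den) = 1, relative degree = 1, so p·L(p) → (leading num)/(leading den) = 5/1 = 5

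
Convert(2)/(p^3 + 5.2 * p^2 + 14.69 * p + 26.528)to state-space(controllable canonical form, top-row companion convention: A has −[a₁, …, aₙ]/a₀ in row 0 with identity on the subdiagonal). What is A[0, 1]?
Reachable canonical form for den = p^3 + 5.2*p^2 + 14.69*p + 26.528: top row of A = -[a₁,a₂,...,aₙ]/a₀, ones on the subdiagonal, zeros elsewhere.
A = [[-5.2, -14.69, -26.528], [1, 0, 0], [0, 1, 0]].
A[0,1] = -14.69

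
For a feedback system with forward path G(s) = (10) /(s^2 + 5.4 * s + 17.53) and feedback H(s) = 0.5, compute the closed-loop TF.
Closed-loop T = G/(1+GH).
Numerator: G_num * H_den = 10.
Denominator: G_den * H_den + G_num * H_num = (s^2 + 5.4*s + 17.53) + (5) = s^2 + 5.4*s + 22.53.
T(s) = (10)/(s^2 + 5.4*s + 22.53)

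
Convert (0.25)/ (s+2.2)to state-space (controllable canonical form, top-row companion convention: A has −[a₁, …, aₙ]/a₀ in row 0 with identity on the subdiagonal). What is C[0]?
Reachable canonical form: C = numerator coefficients (right-aligned, zero-padded to length n).
num = 0.25, C = [[0.25]].
C[0] = 0.25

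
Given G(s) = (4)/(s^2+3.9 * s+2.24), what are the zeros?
Numerator is a nonzero constant (4) → Zeros: none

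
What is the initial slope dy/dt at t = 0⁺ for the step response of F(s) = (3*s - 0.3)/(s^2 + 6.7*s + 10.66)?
IVT: y'(0⁺) = lim_{s→∞} s²·Y(s) = lim_{s→∞} s·F(s).
deg(num) = 1, deg(den) = 2, relative degree = 1, so s·F(s) → (leading num)/(leading den) = 3/1 = 3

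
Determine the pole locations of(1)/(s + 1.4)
Set denominator = 0: s + 1.4 = 0 → Poles: -1.4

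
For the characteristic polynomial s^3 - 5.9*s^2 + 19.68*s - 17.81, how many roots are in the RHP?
s^3 - 5.9*s^2 + 19.68*s - 17.81 = (s - 1.3)(s^2 - 4.6*s + 13.7). Poles: 1.3, 2.3 + 2.9j, 2.3 - 2.9j. RHP poles (Re>0): 3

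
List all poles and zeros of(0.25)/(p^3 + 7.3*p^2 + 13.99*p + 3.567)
Set denominator = 0: p^3 + 7.3*p^2 + 13.99*p + 3.567 = (p + 4.1)(p + 0.3)(p + 2.9) = 0 → Poles: -0.3, -2.9, -4.1
Numerator is a nonzero constant (0.25) → Zeros: none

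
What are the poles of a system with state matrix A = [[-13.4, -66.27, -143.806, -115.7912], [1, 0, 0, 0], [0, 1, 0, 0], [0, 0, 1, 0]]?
Eigenvalues solve det(λI - A) = 0.
Characteristic polynomial: λ^4 + 13.4*λ^3 + 66.27*λ^2 + 143.806*λ + 115.7912 = 0.
Factor: (λ + 2.9)(λ + 3.1)(λ + 2.8)(λ + 4.6) = 0.
Roots: -2.8, -2.9, -3.1, -4.6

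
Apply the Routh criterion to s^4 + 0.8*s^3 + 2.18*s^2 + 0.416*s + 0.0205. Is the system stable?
Routh array:
s^4: [1, 2.18, 0.0205]; s^3: [0.8, 0.416]; s^2: [1.66, 0.0205]; s^1: [0.40612]; s^0: [0.0205]
First column: [1, 0.8, 1.66, 0.40612, 0.0205]. Sign changes = 0.
Yes, stable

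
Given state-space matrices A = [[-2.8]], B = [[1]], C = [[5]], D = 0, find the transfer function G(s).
G(s) = C(sI - A)⁻¹B + D.
Characteristic polynomial det(sI - A) = s + 2.8.
Numerator from C·adj(sI-A)·B + D·det(sI-A) = 5.
G(s) = (5)/(s + 2.8)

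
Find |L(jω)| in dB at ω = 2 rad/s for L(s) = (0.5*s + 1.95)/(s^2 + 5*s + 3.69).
Substitute s = j*2: L(j2) = 0.0938648 - 0.19791j.
|L(j2)| = sqrt(Re² + Im²) = 0.219.
20*log₁₀(0.219) = -13.19 dB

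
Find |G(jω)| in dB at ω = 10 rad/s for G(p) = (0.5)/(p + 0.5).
Substitute p = j*10: G(j10) = 0.00249377 - 0.0498753j.
|G(j10)| = sqrt(Re² + Im²) = 0.04994.
20*log₁₀(0.04994) = -26.03 dB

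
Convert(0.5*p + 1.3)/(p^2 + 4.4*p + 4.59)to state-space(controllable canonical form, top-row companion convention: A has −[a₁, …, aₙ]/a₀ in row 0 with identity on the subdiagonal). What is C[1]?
Reachable canonical form: C = numerator coefficients (right-aligned, zero-padded to length n).
num = 0.5*p + 1.3, C = [[0.5, 1.3]].
C[1] = 1.3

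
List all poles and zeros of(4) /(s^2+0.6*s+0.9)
Set denominator = 0: s^2 + 0.6*s + 0.9 = 0 → Poles: -0.3 + 0.9j, -0.3 - 0.9j
Numerator is a nonzero constant (4) → Zeros: none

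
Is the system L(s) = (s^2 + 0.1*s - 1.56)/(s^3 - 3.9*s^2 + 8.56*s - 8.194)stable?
Denominator: s^3 - 3.9*s^2 + 8.56*s - 8.194 = (s - 1.7)(s^2 - 2.2*s + 4.82). Poles: 1.1 + 1.9j, 1.1 - 1.9j, 1.7. All Re(p)<0: No (unstable)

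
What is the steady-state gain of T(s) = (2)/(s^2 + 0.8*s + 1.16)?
DC gain = T(0) = num(0)/den(0) = 2/1.16 = 1.724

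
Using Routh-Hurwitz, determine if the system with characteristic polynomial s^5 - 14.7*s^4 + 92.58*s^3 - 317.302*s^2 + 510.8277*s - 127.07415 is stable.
Routh array:
s^5: [1, 92.58, 510.8277]; s^4: [-14.7, -317.302, -127.07415]; s^3: [70.9948, 502.1832]; s^2: [-213.321, -127.07415]; s^1: [459.892]; s^0: [-127.07415]
First column: [1, -14.7, 70.9948, -213.321, 459.892, -127.07415]. Sign changes = 5.
No, unstable (5 RHP root(s))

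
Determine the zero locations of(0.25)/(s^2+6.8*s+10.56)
Numerator is a nonzero constant (0.25) → Zeros: none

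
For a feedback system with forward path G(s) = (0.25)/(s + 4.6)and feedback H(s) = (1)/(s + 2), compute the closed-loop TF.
Closed-loop T = G/(1+GH).
Numerator: G_num * H_den = 0.25*s + 0.5.
Denominator: G_den * H_den + G_num * H_num = (s^2 + 6.6*s + 9.2) + (0.25) = s^2 + 6.6*s + 9.45.
T(s) = (0.25*s + 0.5)/(s^2 + 6.6*s + 9.45)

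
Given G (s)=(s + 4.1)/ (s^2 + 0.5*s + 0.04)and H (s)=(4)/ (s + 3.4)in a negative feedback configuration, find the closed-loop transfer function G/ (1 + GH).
Closed-loop T = G/(1+GH).
Numerator: G_num * H_den = s^2 + 7.5*s + 13.94.
Denominator: G_den * H_den + G_num * H_num = (s^3 + 3.9*s^2 + 1.74*s + 0.136) + (4*s + 16.4) = s^3 + 3.9*s^2 + 5.74*s + 16.536.
T(s) = (s^2 + 7.5*s + 13.94)/(s^3 + 3.9*s^2 + 5.74*s + 16.536)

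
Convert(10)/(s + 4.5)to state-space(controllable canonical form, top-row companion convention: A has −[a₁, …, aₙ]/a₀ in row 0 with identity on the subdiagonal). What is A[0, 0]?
Reachable canonical form for den = s + 4.5: top row of A = -[a₁,a₂,...,aₙ]/a₀, ones on the subdiagonal, zeros elsewhere.
A = [[-4.5]].
A[0,0] = -4.5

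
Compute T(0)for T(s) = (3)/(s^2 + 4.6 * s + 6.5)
DC gain = T(0) = num(0)/den(0) = 3/6.5 = 0.4615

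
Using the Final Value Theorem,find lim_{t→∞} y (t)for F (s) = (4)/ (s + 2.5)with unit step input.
FVT: lim_{t→∞} y(t) = lim_{s→0} s*Y(s) where Y(s) = F(s)/s.
= lim_{s→0} F(s) = F(0) = num(0)/den(0) = 4/2.5 = 1.6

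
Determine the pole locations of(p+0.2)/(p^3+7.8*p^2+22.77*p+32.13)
Set denominator = 0: p^3 + 7.8*p^2 + 22.77*p + 32.13 = (p + 4.2)(p^2 + 3.6*p + 7.65) = 0 → Poles: -1.8 + 2.1j, -1.8 - 2.1j, -4.2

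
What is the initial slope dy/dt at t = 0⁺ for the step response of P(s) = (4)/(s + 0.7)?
IVT: y'(0⁺) = lim_{s→∞} s²·Y(s) = lim_{s→∞} s·P(s).
deg(num) = 0, deg(den) = 1, relative degree = 1, so s·P(s) → (leading num)/(leading den) = 4/1 = 4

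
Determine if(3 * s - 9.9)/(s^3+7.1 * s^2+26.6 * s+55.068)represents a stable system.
Denominator: s^3 + 7.1*s^2 + 26.6*s + 55.068 = (s + 3.9)(s^2 + 3.2*s + 14.12). Poles: -1.6 + 3.4j, -1.6 - 3.4j, -3.9. All Re(p)<0: Yes (stable)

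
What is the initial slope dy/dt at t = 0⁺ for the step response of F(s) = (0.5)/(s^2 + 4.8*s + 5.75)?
IVT: y'(0⁺) = lim_{s→∞} s²·Y(s) = lim_{s→∞} s·F(s).
deg(num) = 0, deg(den) = 2, relative degree = 2 ≥ 2, so s·F(s) → 0. Initial slope = 0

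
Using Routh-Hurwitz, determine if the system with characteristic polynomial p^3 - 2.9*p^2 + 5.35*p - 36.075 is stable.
Routh array:
p^3: [1, 5.35]; p^2: [-2.9, -36.075]; p^1: [-7.08966]; p^0: [-36.075]
First column: [1, -2.9, -7.08966, -36.075]. Sign changes = 1.
No, unstable (1 RHP root(s))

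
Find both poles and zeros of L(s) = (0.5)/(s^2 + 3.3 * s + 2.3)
Set denominator = 0: s^2 + 3.3*s + 2.3 = (s + 1)(s + 2.3) = 0 → Poles: -1, -2.3
Numerator is a nonzero constant (0.5) → Zeros: none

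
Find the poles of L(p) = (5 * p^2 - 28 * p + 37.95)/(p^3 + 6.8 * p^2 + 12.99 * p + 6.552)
Set denominator = 0: p^3 + 6.8*p^2 + 12.99*p + 6.552 = (p + 3.9)(p + 0.8)(p + 2.1) = 0 → Poles: -0.8, -2.1, -3.9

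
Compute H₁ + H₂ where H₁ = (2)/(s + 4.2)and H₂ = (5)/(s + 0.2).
Parallel: H = H₁ + H₂ = (n₁·d₂ + n₂·d₁)/(d₁·d₂).
n₁·d₂ = 2*s + 0.4. n₂·d₁ = 5*s + 21. Sum = 7*s + 21.4. d₁·d₂ = s^2 + 4.4*s + 0.84.
H(s) = (7*s + 21.4)/(s^2 + 4.4*s + 0.84)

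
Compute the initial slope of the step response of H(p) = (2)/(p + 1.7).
IVT: y'(0⁺) = lim_{p→∞} p²·Y(p) = lim_{p→∞} p·H(p).
deg(num) = 0, deg(den) = 1, relative degree = 1, so p·H(p) → (leading num)/(leading den) = 2/1 = 2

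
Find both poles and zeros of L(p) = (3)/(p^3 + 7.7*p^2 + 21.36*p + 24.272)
Set denominator = 0: p^3 + 7.7*p^2 + 21.36*p + 24.272 = (p + 3.7)(p^2 + 4*p + 6.56) = 0 → Poles: -2 + 1.6j, -2 - 1.6j, -3.7
Numerator is a nonzero constant (3) → Zeros: none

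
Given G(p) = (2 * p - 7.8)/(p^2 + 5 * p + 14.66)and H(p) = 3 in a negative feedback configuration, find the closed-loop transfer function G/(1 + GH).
Closed-loop T = G/(1+GH).
Numerator: G_num * H_den = 2*p - 7.8.
Denominator: G_den * H_den + G_num * H_num = (p^2 + 5*p + 14.66) + (6*p - 23.4) = p^2 + 11*p - 8.74.
T(p) = (2*p - 7.8)/(p^2 + 11*p - 8.74)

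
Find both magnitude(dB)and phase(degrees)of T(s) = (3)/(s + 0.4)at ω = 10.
Substitute s = j*10: T(j10) = 0.0119808 - 0.299521j.
|T| = 20*log₁₀(sqrt(Re²+Im²)) = -10.46 dB.
∠T = atan2(Im, Re) = -87.71°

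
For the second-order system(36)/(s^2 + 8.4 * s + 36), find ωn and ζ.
Standard form: ωn²/(s²+2ζωn·s+ωn²).
const=36=ωn² → ωn=6, s coeff=8.4=2ζωn → ζ=0.7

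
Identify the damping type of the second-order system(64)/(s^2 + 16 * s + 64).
Standard form: ωn²/(s²+2ζωn·s+ωn²) gives ωn=8, ζ=1.
Critically damped (ζ = 1)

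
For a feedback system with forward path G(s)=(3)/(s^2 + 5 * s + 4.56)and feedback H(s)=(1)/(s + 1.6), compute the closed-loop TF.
Closed-loop T = G/(1+GH).
Numerator: G_num * H_den = 3*s + 4.8.
Denominator: G_den * H_den + G_num * H_num = (s^3 + 6.6*s^2 + 12.56*s + 7.296) + (3) = s^3 + 6.6*s^2 + 12.56*s + 10.296.
T(s) = (3*s + 4.8)/(s^3 + 6.6*s^2 + 12.56*s + 10.296)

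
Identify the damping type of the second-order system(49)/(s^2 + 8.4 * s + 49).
Standard form: ωn²/(s²+2ζωn·s+ωn²) gives ωn=7, ζ=0.6.
Underdamped (ζ = 0.6 < 1)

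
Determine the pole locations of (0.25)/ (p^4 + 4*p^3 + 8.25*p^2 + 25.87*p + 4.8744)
Set denominator = 0: p^4 + 4*p^3 + 8.25*p^2 + 25.87*p + 4.8744 = (p + 0.2)(p + 3.6)(p^2 + 0.2*p + 6.77) = 0 → Poles: -0.1 + 2.6j, -0.1 - 2.6j, -0.2, -3.6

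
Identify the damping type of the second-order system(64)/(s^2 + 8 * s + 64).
Standard form: ωn²/(s²+2ζωn·s+ωn²) gives ωn=8, ζ=0.5.
Underdamped (ζ = 0.5 < 1)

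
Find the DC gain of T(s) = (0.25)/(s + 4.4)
DC gain = T(0) = num(0)/den(0) = 0.25/4.4 = 0.05682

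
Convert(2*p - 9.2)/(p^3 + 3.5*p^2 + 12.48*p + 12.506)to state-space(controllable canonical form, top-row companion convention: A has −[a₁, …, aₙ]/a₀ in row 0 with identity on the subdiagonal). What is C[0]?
Reachable canonical form: C = numerator coefficients (right-aligned, zero-padded to length n).
num = 2*p - 9.2, C = [[0, 2, -9.2]].
C[0] = 0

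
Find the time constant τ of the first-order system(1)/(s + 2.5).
First-order system: τ = -1/pole. Pole = -2.5. τ = -1/(-2.5) = 0.4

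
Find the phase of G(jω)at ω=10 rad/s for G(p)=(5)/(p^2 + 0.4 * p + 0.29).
Substitute p = j*10: G(j10) = -0.0500649 - 0.00200842j.
∠G(j10) = atan2(Im, Re) = atan2(-0.00200842, -0.0500649) = -177.70°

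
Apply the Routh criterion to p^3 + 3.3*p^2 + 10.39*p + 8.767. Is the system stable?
Routh array:
p^3: [1, 10.39]; p^2: [3.3, 8.767]; p^1: [7.73333]; p^0: [8.767]
First column: [1, 3.3, 7.73333, 8.767]. Sign changes = 0.
Yes, stable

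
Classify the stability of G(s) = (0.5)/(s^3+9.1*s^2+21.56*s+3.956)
Denominator: s^3 + 9.1*s^2 + 21.56*s + 3.956 = (s + 4.3)(s + 0.2)(s + 4.6). Poles: -0.2, -4.3, -4.6. Stable (all poles in LHP)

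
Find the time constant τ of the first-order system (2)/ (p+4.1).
First-order system: τ = -1/pole. Pole = -4.1. τ = -1/(-4.1) = 0.2439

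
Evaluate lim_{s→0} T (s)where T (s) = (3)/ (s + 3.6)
DC gain = T(0) = num(0)/den(0) = 3/3.6 = 0.8333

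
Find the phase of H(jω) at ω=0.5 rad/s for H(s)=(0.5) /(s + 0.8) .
Substitute s = j*0.5: H(j0.5) = 0.449438 - 0.280899j.
∠H(j0.5) = atan2(Im, Re) = atan2(-0.280899, 0.449438) = -32.01°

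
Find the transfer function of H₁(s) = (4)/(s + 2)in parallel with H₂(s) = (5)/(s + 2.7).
Parallel: H = H₁ + H₂ = (n₁·d₂ + n₂·d₁)/(d₁·d₂).
n₁·d₂ = 4*s + 10.8. n₂·d₁ = 5*s + 10. Sum = 9*s + 20.8. d₁·d₂ = s^2 + 4.7*s + 5.4.
H(s) = (9*s + 20.8)/(s^2 + 4.7*s + 5.4)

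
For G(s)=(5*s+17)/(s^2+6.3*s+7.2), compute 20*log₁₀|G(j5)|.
Substitute s = j*5: G(j5) = 0.37041 - 0.748994j.
|G(j5)| = sqrt(Re² + Im²) = 0.8356.
20*log₁₀(0.8356) = -1.56 dB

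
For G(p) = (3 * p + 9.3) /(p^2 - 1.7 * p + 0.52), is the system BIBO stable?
Denominator: p^2 - 1.7*p + 0.52 = (p - 0.4)(p - 1.3). Poles: 0.4, 1.3. All Re(p)<0: No (unstable)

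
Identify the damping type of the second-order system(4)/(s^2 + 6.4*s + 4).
Standard form: ωn²/(s²+2ζωn·s+ωn²) gives ωn=2, ζ=1.6.
Overdamped (ζ = 1.6 > 1)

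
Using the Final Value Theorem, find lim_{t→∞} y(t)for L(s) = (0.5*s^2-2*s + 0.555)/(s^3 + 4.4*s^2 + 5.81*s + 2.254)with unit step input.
FVT: lim_{t→∞} y(t) = lim_{s→0} s*Y(s) where Y(s) = L(s)/s.
= lim_{s→0} L(s) = L(0) = num(0)/den(0) = 0.555/2.254 = 0.2462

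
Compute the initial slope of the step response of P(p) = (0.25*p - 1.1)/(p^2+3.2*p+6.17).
IVT: y'(0⁺) = lim_{p→∞} p²·Y(p) = lim_{p→∞} p·P(p).
deg(num) = 1, deg(den) = 2, relative degree = 1, so p·P(p) → (leading num)/(leading den) = 0.25/1 = 0.25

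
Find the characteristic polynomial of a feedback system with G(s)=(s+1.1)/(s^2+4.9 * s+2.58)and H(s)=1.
Characteristic poly = G_den * H_den + G_num * H_num = (s^2 + 4.9*s + 2.58) + (s + 1.1) = s^2 + 5.9*s + 3.68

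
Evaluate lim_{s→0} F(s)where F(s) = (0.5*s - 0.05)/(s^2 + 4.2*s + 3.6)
DC gain = F(0) = num(0)/den(0) = -0.05/3.6 = -0.01389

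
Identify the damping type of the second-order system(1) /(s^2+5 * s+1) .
Standard form: ωn²/(s²+2ζωn·s+ωn²) gives ωn=1, ζ=2.5.
Overdamped (ζ = 2.5 > 1)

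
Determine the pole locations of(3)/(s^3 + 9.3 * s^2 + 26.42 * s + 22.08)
Set denominator = 0: s^3 + 9.3*s^2 + 26.42*s + 22.08 = (s + 1.5)(s + 4.6)(s + 3.2) = 0 → Poles: -1.5, -3.2, -4.6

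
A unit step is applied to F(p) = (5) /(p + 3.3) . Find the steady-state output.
FVT: lim_{t→∞} y(t) = lim_{p→0} p*Y(p) where Y(p) = F(p)/p.
= lim_{p→0} F(p) = F(0) = num(0)/den(0) = 5/3.3 = 1.515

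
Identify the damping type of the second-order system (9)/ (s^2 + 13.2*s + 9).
Standard form: ωn²/(s²+2ζωn·s+ωn²) gives ωn=3, ζ=2.2.
Overdamped (ζ = 2.2 > 1)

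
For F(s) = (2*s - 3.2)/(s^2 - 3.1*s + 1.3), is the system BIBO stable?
Denominator: s^2 - 3.1*s + 1.3 = (s - 0.5)(s - 2.6). Poles: 0.5, 2.6. All Re(p)<0: No (unstable)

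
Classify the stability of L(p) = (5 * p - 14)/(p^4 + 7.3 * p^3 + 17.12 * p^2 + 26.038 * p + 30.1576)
Denominator: p^4 + 7.3*p^3 + 17.12*p^2 + 26.038*p + 30.1576 = (p + 2.3)(p + 4.4)(p^2 + 0.6*p + 2.98). Poles: -0.3 + 1.7j, -0.3 - 1.7j, -2.3, -4.4. Stable (all poles in LHP)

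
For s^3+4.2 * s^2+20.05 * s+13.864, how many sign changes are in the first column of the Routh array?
Routh array:
s^3: [1, 20.05]; s^2: [4.2, 13.864]; s^1: [16.749]; s^0: [13.864]
First column: [1, 4.2, 16.749, 13.864]. Sign changes = 0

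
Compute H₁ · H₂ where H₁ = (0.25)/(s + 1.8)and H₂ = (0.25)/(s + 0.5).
Series: H = H₁ · H₂ = (n₁·n₂)/(d₁·d₂).
Num: n₁·n₂ = 0.0625. Den: d₁·d₂ = s^2 + 2.3*s + 0.9.
H(s) = (0.0625)/(s^2 + 2.3*s + 0.9)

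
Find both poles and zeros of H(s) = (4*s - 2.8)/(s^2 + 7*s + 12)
Set denominator = 0: s^2 + 7*s + 12 = (s + 4)(s + 3) = 0 → Poles: -3, -4
Set numerator = 0: 4*s - 2.8 = 0 → Zeros: 0.7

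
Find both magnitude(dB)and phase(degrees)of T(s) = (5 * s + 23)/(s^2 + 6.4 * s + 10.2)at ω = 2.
Substitute s = j*2: T(j2) = 1.33775 - 1.1489j.
|T| = 20*log₁₀(sqrt(Re²+Im²)) = 4.93 dB.
∠T = atan2(Im, Re) = -40.66°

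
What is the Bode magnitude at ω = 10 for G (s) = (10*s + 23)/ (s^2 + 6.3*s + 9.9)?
Substitute s = j*10: G(j10) = 0.349772 - 0.865309j.
|G(j10)| = sqrt(Re² + Im²) = 0.9333.
20*log₁₀(0.9333) = -0.60 dB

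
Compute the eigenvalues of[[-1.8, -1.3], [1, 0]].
Eigenvalues solve det(λI - A) = 0.
Characteristic polynomial: λ^2 + 1.8*λ + 1.3 = 0.
Roots: -0.9 + 0.7j, -0.9 - 0.7j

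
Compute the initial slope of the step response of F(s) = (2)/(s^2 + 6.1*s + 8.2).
IVT: y'(0⁺) = lim_{s→∞} s²·Y(s) = lim_{s→∞} s·F(s).
deg(num) = 0, deg(den) = 2, relative degree = 2 ≥ 2, so s·F(s) → 0. Initial slope = 0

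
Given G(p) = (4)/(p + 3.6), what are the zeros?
Numerator is a nonzero constant (4) → Zeros: none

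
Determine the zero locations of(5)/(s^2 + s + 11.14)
Numerator is a nonzero constant (5) → Zeros: none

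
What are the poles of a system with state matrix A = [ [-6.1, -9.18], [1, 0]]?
Eigenvalues solve det(λI - A) = 0.
Characteristic polynomial: λ^2 + 6.1*λ + 9.18 = 0.
Factor: (λ + 3.4)(λ + 2.7) = 0.
Roots: -2.7, -3.4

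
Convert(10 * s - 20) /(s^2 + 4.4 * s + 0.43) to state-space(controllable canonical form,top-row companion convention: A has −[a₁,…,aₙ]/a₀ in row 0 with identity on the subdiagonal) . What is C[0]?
Reachable canonical form: C = numerator coefficients (right-aligned, zero-padded to length n).
num = 10*s - 20, C = [[10, -20]].
C[0] = 10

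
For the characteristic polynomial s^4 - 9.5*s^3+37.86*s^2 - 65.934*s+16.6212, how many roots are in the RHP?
s^4 - 9.5*s^3 + 37.86*s^2 - 65.934*s + 16.6212 = (s - 3.8)(s - 0.3)(s^2 - 5.4*s + 14.58). Poles: 0.3, 2.7 + 2.7j, 2.7 - 2.7j, 3.8. RHP poles (Re>0): 4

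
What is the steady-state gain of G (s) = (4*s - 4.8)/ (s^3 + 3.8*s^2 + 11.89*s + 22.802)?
DC gain = G(0) = num(0)/den(0) = -4.8/22.802 = -0.2105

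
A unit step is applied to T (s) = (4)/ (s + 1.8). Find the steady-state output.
FVT: lim_{t→∞} y(t) = lim_{s→0} s*Y(s) where Y(s) = T(s)/s.
= lim_{s→0} T(s) = T(0) = num(0)/den(0) = 4/1.8 = 2.222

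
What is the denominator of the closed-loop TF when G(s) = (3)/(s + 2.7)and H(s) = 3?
Characteristic poly = G_den * H_den + G_num * H_num = (s + 2.7) + (9) = s + 11.7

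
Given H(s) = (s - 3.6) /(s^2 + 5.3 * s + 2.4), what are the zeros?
Set numerator = 0: s - 3.6 = 0 → Zeros: 3.6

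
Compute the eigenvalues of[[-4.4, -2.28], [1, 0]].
Eigenvalues solve det(λI - A) = 0.
Characteristic polynomial: λ^2 + 4.4*λ + 2.28 = 0.
Factor: (λ + 3.8)(λ + 0.6) = 0.
Roots: -0.6, -3.8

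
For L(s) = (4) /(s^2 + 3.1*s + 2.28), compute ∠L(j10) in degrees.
Substitute s = j*10: L(j10) = -0.0371905 - 0.0117981j.
∠L(j10) = atan2(Im, Re) = atan2(-0.0117981, -0.0371905) = -162.40°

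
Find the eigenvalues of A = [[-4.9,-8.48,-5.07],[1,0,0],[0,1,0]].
Eigenvalues solve det(λI - A) = 0.
Characteristic polynomial: λ^3 + 4.9*λ^2 + 8.48*λ + 5.07 = 0.
Factor: (λ + 1.5)(λ^2 + 3.4*λ + 3.38) = 0.
Roots: -1.5, -1.7 + 0.7j, -1.7 - 0.7j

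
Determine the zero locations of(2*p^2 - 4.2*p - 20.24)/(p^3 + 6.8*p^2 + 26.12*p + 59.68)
Set numerator = 0: 2*p^2 - 4.2*p - 20.24 = 2*(p - 4.4)(p + 2.3) = 0 → Zeros: -2.3, 4.4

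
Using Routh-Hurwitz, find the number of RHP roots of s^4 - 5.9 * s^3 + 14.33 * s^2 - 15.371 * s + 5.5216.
Routh array:
s^4: [1, 14.33, 5.5216]; s^3: [-5.9, -15.371]; s^2: [11.7247, 5.5216]; s^1: [-12.5925]; s^0: [5.5216]
First column: [1, -5.9, 11.7247, -12.5925, 5.5216]. Sign changes = RHP roots = 4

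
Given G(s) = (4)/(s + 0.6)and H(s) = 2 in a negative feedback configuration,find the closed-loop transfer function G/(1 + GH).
Closed-loop T = G/(1+GH).
Numerator: G_num * H_den = 4.
Denominator: G_den * H_den + G_num * H_num = (s + 0.6) + (8) = s + 8.6.
T(s) = (4)/(s + 8.6)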